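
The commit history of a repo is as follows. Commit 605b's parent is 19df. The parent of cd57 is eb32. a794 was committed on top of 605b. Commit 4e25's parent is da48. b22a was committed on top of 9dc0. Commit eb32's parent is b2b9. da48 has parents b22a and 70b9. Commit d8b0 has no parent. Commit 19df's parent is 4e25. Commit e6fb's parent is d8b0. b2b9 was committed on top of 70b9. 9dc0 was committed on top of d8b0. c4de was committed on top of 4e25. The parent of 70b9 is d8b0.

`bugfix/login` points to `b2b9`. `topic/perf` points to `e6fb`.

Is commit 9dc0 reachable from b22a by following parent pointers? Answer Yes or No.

Yes

Ancestors of b22a (commits reachable by following parents): {9dc0, b22a, d8b0}.
9dc0 is in that set, so it is an ancestor of b22a.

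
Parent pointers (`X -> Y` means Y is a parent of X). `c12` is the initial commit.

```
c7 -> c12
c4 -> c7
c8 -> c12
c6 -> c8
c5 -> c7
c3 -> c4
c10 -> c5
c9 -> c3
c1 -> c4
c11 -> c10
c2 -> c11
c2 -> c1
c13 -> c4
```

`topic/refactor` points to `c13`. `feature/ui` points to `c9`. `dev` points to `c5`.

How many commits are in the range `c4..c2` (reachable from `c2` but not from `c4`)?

Reachable from c2: {c1, c10, c11, c12, c2, c4, c5, c7}.
Reachable from c4: {c12, c4, c7}.
In c2's history but not c4's: {c1, c10, c11, c2, c5} — 5 commits.

5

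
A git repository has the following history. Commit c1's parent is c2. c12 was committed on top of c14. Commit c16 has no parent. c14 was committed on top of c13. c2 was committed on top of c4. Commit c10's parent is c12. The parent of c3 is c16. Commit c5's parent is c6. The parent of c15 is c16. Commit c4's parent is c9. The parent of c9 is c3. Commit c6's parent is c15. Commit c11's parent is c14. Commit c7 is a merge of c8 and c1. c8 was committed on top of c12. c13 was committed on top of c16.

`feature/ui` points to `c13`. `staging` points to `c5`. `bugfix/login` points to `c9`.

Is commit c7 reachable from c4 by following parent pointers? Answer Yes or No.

Ancestors of c4: {c16, c3, c4, c9}.
c7 is not in that set, so it is not an ancestor of c4.

No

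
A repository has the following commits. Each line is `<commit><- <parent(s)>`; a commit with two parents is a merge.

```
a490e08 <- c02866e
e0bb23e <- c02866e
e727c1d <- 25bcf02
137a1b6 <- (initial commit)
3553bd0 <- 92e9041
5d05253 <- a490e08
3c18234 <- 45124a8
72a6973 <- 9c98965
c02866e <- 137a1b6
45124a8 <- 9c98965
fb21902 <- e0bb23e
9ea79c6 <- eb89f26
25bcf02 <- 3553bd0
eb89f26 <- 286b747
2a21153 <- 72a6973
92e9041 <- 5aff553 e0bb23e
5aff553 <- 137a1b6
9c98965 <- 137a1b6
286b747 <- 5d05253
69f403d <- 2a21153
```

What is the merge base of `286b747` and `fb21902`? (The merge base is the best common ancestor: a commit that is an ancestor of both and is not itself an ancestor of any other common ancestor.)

Ancestors of 286b747: {137a1b6, 286b747, 5d05253, a490e08, c02866e}.
Ancestors of fb21902: {137a1b6, c02866e, e0bb23e, fb21902}.
Common ancestors: {137a1b6, c02866e}.
Among these, c02866e is not an ancestor of any other common ancestor — it is the merge base.

c02866e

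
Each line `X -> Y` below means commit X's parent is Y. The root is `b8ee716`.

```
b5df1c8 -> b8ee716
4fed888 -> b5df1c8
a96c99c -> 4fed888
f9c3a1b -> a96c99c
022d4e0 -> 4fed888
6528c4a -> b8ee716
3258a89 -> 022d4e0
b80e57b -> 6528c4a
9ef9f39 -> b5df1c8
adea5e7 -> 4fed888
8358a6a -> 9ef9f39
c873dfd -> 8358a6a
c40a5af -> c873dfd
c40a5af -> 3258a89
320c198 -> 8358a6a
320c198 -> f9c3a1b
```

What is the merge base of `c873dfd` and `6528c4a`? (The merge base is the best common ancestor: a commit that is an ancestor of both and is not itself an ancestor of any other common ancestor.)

Ancestors of c873dfd: {8358a6a, 9ef9f39, b5df1c8, b8ee716, c873dfd}.
Ancestors of 6528c4a: {6528c4a, b8ee716}.
Common ancestors: {b8ee716}.
The only common ancestor is b8ee716, so it is the merge base.

b8ee716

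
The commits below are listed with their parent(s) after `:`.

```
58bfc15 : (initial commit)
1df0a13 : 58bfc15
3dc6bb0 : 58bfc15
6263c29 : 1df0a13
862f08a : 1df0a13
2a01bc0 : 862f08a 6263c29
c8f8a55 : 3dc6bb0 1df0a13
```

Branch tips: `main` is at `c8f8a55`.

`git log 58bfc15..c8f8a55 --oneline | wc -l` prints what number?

Reachable from c8f8a55: {1df0a13, 3dc6bb0, 58bfc15, c8f8a55}.
Reachable from 58bfc15: {58bfc15}.
In c8f8a55's history but not 58bfc15's: {1df0a13, 3dc6bb0, c8f8a55} — 3 commits.

3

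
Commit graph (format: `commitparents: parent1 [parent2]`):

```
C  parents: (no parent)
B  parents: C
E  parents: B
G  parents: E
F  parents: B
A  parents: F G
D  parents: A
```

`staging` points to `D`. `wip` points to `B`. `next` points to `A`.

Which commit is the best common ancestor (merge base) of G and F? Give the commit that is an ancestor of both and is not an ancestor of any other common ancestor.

B

Ancestors of G: {B, C, E, G}.
Ancestors of F: {B, C, F}.
Common ancestors: {B, C}.
Among these, B is not an ancestor of any other common ancestor — it is the merge base.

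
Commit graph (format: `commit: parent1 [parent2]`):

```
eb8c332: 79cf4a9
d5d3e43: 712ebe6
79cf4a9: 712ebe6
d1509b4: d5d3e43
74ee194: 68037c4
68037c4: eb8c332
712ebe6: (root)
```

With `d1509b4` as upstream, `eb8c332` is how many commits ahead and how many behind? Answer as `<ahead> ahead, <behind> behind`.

2 ahead, 2 behind

Reachable from eb8c332: {712ebe6, 79cf4a9, eb8c332}.
Reachable from d1509b4: {712ebe6, d1509b4, d5d3e43}.
Only in eb8c332's history (ahead): {79cf4a9, eb8c332} — 2.
Only in d1509b4's history (behind): {d1509b4, d5d3e43} — 2.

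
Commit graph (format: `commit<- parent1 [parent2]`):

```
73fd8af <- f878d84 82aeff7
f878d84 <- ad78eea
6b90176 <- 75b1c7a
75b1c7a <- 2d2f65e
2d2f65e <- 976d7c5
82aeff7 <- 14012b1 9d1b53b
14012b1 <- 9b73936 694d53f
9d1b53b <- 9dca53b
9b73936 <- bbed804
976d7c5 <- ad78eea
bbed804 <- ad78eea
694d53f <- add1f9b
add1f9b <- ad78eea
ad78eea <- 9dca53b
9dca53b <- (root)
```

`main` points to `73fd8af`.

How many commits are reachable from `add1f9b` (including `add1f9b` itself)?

Walking parent pointers from add1f9b: reachable set = {9dca53b, ad78eea, add1f9b}.
That is 3 commits.

3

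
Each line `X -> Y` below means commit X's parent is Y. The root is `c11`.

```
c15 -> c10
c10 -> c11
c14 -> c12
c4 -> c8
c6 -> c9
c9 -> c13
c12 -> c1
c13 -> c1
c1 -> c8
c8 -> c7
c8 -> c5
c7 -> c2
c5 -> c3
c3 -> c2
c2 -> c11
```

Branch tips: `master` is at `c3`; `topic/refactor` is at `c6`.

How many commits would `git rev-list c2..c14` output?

Reachable from c14: {c1, c11, c12, c14, c2, c3, c5, c7, c8}.
Reachable from c2: {c11, c2}.
In c14's history but not c2's: {c1, c12, c14, c3, c5, c7, c8} — 7 commits.

7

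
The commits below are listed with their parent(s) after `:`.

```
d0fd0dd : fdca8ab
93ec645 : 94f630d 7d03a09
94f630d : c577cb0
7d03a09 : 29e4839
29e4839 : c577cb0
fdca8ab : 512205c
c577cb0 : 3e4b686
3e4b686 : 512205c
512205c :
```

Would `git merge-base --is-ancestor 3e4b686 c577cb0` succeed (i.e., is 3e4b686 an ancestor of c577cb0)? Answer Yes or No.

Ancestors of c577cb0 (commits reachable by following parents): {3e4b686, 512205c, c577cb0}.
3e4b686 is in that set, so it is an ancestor of c577cb0.

Yes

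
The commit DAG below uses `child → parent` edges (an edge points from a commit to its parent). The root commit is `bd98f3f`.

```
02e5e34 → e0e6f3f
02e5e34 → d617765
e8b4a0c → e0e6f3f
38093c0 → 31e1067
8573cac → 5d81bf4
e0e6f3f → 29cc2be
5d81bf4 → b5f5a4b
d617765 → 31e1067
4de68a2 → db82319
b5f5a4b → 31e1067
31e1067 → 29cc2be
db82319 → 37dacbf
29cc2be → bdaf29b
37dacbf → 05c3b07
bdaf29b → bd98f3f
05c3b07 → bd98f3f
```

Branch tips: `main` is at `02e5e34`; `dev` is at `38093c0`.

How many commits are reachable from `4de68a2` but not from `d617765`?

4

Reachable from 4de68a2: {05c3b07, 37dacbf, 4de68a2, bd98f3f, db82319}.
Reachable from d617765: {29cc2be, 31e1067, bd98f3f, bdaf29b, d617765}.
In 4de68a2's history but not d617765's: {05c3b07, 37dacbf, 4de68a2, db82319} — 4 commits.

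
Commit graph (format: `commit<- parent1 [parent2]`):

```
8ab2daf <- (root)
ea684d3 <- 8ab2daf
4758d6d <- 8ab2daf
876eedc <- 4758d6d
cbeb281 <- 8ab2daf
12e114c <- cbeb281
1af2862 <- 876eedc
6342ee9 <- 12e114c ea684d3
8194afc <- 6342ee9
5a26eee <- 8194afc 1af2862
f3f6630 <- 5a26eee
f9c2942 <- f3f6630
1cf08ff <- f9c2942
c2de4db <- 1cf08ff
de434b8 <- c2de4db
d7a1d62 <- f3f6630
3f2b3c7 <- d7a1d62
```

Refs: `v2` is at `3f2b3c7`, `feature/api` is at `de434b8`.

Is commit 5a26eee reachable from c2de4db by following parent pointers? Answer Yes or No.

Ancestors of c2de4db (commits reachable by following parents): {12e114c, 1af2862, 1cf08ff, 4758d6d, 5a26eee, 6342ee9, 8194afc, 876eedc, 8ab2daf, c2de4db, cbeb281, ea684d3, f3f6630, f9c2942}.
5a26eee is in that set, so it is an ancestor of c2de4db.

Yes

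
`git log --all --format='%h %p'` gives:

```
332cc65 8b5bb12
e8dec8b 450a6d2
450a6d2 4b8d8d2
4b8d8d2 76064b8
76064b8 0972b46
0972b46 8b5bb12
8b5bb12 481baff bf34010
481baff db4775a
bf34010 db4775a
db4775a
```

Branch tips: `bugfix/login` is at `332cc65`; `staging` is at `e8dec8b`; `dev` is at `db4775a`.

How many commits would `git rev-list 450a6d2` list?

Walking parent pointers from 450a6d2: reachable set = {0972b46, 450a6d2, 481baff, 4b8d8d2, 76064b8, 8b5bb12, bf34010, db4775a}.
That is 8 commits.

8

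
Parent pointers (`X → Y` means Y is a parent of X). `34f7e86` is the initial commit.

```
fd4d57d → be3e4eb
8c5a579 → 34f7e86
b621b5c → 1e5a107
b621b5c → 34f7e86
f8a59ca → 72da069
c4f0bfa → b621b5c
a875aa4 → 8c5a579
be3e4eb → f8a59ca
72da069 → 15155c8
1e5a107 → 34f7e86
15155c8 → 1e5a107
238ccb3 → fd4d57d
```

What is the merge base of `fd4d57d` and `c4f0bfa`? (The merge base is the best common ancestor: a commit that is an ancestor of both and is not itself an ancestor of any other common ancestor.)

Ancestors of fd4d57d: {15155c8, 1e5a107, 34f7e86, 72da069, be3e4eb, f8a59ca, fd4d57d}.
Ancestors of c4f0bfa: {1e5a107, 34f7e86, b621b5c, c4f0bfa}.
Common ancestors: {1e5a107, 34f7e86}.
Among these, 1e5a107 is not an ancestor of any other common ancestor — it is the merge base.

1e5a107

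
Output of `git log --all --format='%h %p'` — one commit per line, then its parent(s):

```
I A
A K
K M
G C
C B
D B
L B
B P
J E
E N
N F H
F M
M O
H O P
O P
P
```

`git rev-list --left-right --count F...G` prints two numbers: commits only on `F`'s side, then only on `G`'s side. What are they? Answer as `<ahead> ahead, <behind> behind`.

3 ahead, 3 behind

Reachable from F: {F, M, O, P}.
Reachable from G: {B, C, G, P}.
Only in F's history (ahead): {F, M, O} — 3.
Only in G's history (behind): {B, C, G} — 3.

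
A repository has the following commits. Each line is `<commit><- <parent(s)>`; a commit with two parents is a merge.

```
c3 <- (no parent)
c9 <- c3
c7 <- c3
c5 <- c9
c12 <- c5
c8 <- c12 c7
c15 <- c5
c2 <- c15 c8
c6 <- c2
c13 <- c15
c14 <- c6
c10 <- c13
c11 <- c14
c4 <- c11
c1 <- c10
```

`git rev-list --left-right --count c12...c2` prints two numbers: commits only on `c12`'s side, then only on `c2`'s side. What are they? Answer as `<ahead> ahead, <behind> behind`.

0 ahead, 4 behind

Reachable from c12: {c12, c3, c5, c9}.
Reachable from c2: {c12, c15, c2, c3, c5, c7, c8, c9}.
Only in c12's history (ahead): {} — 0.
Only in c2's history (behind): {c15, c2, c7, c8} — 4.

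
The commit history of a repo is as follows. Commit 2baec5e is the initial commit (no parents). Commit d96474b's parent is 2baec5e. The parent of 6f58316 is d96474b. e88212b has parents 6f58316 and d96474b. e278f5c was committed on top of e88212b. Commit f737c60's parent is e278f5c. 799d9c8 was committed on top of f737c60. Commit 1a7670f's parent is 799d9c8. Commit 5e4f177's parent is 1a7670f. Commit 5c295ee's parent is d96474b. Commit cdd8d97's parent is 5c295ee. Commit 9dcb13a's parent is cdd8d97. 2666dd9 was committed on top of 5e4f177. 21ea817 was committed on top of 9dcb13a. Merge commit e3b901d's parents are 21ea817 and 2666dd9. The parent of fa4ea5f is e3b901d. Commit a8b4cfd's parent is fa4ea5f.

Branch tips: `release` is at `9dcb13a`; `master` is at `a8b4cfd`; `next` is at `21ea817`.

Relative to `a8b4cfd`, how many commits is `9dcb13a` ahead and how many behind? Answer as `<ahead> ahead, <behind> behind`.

0 ahead, 12 behind

Reachable from 9dcb13a: {2baec5e, 5c295ee, 9dcb13a, cdd8d97, d96474b}.
Reachable from a8b4cfd: {1a7670f, 21ea817, 2666dd9, 2baec5e, 5c295ee, 5e4f177, 6f58316, 799d9c8, 9dcb13a, a8b4cfd, cdd8d97, d96474b, e278f5c, e3b901d, e88212b, f737c60, fa4ea5f}.
Only in 9dcb13a's history (ahead): {} — 0.
Only in a8b4cfd's history (behind): {1a7670f, 21ea817, 2666dd9, 5e4f177, 6f58316, 799d9c8, a8b4cfd, e278f5c, e3b901d, e88212b, f737c60, fa4ea5f} — 12.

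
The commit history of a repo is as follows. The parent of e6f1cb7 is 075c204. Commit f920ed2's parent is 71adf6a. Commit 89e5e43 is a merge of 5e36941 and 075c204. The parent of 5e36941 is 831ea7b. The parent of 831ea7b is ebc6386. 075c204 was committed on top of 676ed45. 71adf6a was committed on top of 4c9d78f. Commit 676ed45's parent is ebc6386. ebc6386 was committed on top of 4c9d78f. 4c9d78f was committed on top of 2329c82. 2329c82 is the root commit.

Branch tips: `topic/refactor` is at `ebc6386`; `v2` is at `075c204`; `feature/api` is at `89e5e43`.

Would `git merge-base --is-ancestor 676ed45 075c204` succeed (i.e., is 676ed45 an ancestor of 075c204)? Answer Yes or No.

Ancestors of 075c204 (commits reachable by following parents): {075c204, 2329c82, 4c9d78f, 676ed45, ebc6386}.
676ed45 is in that set, so it is an ancestor of 075c204.

Yes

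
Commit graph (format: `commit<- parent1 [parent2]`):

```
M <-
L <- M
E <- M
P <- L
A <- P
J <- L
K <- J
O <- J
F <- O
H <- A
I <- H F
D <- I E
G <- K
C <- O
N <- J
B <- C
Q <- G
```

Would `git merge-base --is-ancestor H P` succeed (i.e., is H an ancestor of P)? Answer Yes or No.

Ancestors of P: {L, M, P}.
H is not in that set, so it is not an ancestor of P.

No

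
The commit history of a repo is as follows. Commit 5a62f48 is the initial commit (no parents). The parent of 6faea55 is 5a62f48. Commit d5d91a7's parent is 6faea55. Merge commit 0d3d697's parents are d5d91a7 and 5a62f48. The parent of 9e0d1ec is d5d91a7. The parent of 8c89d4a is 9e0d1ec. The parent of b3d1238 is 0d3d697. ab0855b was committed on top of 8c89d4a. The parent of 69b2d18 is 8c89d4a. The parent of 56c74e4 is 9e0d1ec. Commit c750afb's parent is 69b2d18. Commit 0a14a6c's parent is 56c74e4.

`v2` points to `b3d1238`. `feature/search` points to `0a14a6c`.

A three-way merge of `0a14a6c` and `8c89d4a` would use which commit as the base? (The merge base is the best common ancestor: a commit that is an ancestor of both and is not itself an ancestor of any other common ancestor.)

Ancestors of 0a14a6c: {0a14a6c, 56c74e4, 5a62f48, 6faea55, 9e0d1ec, d5d91a7}.
Ancestors of 8c89d4a: {5a62f48, 6faea55, 8c89d4a, 9e0d1ec, d5d91a7}.
Common ancestors: {5a62f48, 6faea55, 9e0d1ec, d5d91a7}.
Among these, 9e0d1ec is not an ancestor of any other common ancestor — it is the merge base.

9e0d1ec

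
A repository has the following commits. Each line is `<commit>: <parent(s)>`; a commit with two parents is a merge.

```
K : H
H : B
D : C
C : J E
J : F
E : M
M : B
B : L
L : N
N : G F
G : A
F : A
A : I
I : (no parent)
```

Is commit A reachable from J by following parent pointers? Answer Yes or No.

Yes

Ancestors of J (commits reachable by following parents): {A, F, I, J}.
A is in that set, so it is an ancestor of J.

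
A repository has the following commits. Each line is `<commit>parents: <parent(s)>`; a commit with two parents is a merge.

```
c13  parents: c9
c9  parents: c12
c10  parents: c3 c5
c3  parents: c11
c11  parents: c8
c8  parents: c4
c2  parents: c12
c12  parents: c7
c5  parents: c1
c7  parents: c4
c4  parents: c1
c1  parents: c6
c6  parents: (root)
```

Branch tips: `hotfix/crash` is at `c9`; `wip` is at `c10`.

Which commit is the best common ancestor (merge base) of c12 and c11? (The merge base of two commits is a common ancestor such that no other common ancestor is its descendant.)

Ancestors of c12: {c1, c12, c4, c6, c7}.
Ancestors of c11: {c1, c11, c4, c6, c8}.
Common ancestors: {c1, c4, c6}.
Among these, c4 is not an ancestor of any other common ancestor — it is the merge base.

c4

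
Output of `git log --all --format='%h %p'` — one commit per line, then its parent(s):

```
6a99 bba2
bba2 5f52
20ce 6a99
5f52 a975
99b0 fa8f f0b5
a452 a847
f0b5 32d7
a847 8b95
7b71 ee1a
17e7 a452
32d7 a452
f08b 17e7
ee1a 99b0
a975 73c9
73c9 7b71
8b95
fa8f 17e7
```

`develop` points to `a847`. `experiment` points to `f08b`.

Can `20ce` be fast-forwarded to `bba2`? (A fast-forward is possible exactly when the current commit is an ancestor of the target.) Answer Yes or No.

No

A fast-forward from 20ce to bba2 is possible iff 20ce is an ancestor of bba2.
Ancestors of bba2: {17e7, 32d7, 5f52, 73c9, 7b71, 8b95, 99b0, a452, a847, a975, bba2, ee1a, f0b5, fa8f}.
20ce is not among them, so fast-forward is not possible.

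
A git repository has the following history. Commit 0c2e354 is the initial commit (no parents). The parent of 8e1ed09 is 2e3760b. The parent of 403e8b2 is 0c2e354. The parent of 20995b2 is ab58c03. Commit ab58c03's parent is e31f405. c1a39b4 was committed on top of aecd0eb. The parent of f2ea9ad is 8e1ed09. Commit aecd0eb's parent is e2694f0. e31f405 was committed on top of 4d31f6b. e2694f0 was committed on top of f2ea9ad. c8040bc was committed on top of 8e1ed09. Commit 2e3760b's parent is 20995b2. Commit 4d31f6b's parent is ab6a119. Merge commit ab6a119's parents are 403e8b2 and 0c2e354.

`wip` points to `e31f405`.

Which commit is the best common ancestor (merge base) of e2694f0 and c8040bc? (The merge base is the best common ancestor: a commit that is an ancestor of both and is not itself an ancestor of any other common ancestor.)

Ancestors of e2694f0: {0c2e354, 20995b2, 2e3760b, 403e8b2, 4d31f6b, 8e1ed09, ab58c03, ab6a119, e2694f0, e31f405, f2ea9ad}.
Ancestors of c8040bc: {0c2e354, 20995b2, 2e3760b, 403e8b2, 4d31f6b, 8e1ed09, ab58c03, ab6a119, c8040bc, e31f405}.
Common ancestors: {0c2e354, 20995b2, 2e3760b, 403e8b2, 4d31f6b, 8e1ed09, ab58c03, ab6a119, e31f405}.
Among these, 8e1ed09 is not an ancestor of any other common ancestor — it is the merge base.

8e1ed09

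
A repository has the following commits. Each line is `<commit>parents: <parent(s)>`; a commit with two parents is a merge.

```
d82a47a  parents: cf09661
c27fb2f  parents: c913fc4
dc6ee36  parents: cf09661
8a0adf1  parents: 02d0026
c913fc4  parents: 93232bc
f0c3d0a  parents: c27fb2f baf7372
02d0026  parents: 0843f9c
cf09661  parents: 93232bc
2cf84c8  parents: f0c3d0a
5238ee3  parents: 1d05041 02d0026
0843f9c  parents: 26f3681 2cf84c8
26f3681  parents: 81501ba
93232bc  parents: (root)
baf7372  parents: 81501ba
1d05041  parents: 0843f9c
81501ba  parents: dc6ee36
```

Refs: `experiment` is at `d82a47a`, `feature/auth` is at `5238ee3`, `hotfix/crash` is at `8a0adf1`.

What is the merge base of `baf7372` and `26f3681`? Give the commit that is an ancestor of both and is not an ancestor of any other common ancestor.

Ancestors of baf7372: {81501ba, 93232bc, baf7372, cf09661, dc6ee36}.
Ancestors of 26f3681: {26f3681, 81501ba, 93232bc, cf09661, dc6ee36}.
Common ancestors: {81501ba, 93232bc, cf09661, dc6ee36}.
Among these, 81501ba is not an ancestor of any other common ancestor — it is the merge base.

81501ba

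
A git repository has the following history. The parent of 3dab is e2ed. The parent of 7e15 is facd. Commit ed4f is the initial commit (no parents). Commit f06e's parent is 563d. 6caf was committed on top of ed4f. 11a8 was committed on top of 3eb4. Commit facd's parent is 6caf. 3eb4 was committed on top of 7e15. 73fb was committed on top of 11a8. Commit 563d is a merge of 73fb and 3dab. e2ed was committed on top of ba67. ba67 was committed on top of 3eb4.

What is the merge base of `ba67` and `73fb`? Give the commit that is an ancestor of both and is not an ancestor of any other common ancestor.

3eb4

Ancestors of ba67: {3eb4, 6caf, 7e15, ba67, ed4f, facd}.
Ancestors of 73fb: {11a8, 3eb4, 6caf, 73fb, 7e15, ed4f, facd}.
Common ancestors: {3eb4, 6caf, 7e15, ed4f, facd}.
Among these, 3eb4 is not an ancestor of any other common ancestor — it is the merge base.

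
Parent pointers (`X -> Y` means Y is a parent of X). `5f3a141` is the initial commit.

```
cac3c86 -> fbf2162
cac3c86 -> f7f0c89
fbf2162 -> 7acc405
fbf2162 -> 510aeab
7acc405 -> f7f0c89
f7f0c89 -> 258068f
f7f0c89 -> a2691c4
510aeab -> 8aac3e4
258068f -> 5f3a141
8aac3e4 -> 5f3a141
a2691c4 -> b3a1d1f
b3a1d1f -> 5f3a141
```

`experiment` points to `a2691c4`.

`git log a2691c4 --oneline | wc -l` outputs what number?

3

Walking parent pointers from a2691c4: reachable set = {5f3a141, a2691c4, b3a1d1f}.
That is 3 commits.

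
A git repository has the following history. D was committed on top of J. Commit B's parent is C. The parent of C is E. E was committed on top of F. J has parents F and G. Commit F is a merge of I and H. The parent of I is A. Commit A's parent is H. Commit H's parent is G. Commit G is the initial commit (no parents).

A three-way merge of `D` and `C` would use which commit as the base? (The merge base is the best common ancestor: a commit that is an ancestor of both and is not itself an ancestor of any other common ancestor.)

Ancestors of D: {A, D, F, G, H, I, J}.
Ancestors of C: {A, C, E, F, G, H, I}.
Common ancestors: {A, F, G, H, I}.
Among these, F is not an ancestor of any other common ancestor — it is the merge base.

F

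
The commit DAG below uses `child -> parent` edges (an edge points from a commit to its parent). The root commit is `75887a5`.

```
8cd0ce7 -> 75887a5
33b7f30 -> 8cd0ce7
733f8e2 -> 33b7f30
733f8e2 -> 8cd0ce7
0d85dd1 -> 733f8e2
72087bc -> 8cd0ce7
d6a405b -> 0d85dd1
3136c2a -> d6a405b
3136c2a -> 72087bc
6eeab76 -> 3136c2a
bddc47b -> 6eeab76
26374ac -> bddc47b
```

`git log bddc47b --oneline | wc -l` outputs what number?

Walking parent pointers from bddc47b: reachable set = {0d85dd1, 3136c2a, 33b7f30, 6eeab76, 72087bc, 733f8e2, 75887a5, 8cd0ce7, bddc47b, d6a405b}.
That is 10 commits.

10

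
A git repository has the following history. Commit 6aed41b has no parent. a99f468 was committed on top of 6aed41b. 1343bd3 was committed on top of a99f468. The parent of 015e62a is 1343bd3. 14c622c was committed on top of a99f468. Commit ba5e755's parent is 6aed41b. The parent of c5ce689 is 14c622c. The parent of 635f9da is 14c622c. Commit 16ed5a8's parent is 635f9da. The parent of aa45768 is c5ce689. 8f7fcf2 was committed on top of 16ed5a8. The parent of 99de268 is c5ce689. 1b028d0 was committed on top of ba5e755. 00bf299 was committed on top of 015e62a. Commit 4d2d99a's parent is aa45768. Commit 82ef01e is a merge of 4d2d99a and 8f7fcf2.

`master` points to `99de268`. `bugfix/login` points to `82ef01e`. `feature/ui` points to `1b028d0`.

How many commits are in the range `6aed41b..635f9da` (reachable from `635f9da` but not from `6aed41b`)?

Reachable from 635f9da: {14c622c, 635f9da, 6aed41b, a99f468}.
Reachable from 6aed41b: {6aed41b}.
In 635f9da's history but not 6aed41b's: {14c622c, 635f9da, a99f468} — 3 commits.

3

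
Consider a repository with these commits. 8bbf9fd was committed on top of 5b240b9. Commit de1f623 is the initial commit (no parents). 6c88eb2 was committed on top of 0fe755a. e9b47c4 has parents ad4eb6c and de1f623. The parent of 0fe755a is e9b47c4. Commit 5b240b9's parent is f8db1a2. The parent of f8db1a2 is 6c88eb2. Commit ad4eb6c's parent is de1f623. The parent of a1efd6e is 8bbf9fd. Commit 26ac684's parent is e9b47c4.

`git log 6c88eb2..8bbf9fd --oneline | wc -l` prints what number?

Reachable from 8bbf9fd: {0fe755a, 5b240b9, 6c88eb2, 8bbf9fd, ad4eb6c, de1f623, e9b47c4, f8db1a2}.
Reachable from 6c88eb2: {0fe755a, 6c88eb2, ad4eb6c, de1f623, e9b47c4}.
In 8bbf9fd's history but not 6c88eb2's: {5b240b9, 8bbf9fd, f8db1a2} — 3 commits.

3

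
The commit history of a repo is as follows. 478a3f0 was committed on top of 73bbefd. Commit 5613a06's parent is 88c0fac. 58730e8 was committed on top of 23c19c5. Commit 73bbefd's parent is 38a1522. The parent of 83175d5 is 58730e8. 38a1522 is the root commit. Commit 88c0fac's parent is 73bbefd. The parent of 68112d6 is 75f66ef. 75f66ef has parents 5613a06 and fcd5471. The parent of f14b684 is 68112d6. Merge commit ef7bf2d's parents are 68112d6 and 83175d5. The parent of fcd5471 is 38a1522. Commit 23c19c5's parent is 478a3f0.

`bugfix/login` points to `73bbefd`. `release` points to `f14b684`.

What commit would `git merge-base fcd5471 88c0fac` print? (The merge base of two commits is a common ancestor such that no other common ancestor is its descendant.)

38a1522

Ancestors of fcd5471: {38a1522, fcd5471}.
Ancestors of 88c0fac: {38a1522, 73bbefd, 88c0fac}.
Common ancestors: {38a1522}.
The only common ancestor is 38a1522, so it is the merge base.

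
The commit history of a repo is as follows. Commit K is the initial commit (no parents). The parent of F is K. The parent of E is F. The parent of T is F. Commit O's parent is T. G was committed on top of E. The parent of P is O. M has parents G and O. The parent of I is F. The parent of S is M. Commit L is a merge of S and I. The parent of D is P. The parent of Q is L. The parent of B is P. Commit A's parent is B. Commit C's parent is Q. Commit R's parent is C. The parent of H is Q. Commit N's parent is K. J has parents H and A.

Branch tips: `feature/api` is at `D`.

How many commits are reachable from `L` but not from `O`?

Reachable from L: {E, F, G, I, K, L, M, O, S, T}.
Reachable from O: {F, K, O, T}.
In L's history but not O's: {E, G, I, L, M, S} — 6 commits.

6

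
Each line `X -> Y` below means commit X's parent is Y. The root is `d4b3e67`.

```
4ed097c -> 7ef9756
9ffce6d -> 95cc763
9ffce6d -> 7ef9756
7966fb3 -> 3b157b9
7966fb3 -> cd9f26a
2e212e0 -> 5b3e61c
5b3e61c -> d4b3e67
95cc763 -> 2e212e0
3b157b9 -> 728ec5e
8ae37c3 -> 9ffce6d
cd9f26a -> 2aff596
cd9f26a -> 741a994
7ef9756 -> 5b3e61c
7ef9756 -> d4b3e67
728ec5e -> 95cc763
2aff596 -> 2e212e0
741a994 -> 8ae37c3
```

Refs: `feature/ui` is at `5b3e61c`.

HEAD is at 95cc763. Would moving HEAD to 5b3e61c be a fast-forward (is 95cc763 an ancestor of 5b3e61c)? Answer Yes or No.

No

A fast-forward from 95cc763 to 5b3e61c is possible iff 95cc763 is an ancestor of 5b3e61c.
Ancestors of 5b3e61c: {5b3e61c, d4b3e67}.
95cc763 is not among them, so fast-forward is not possible.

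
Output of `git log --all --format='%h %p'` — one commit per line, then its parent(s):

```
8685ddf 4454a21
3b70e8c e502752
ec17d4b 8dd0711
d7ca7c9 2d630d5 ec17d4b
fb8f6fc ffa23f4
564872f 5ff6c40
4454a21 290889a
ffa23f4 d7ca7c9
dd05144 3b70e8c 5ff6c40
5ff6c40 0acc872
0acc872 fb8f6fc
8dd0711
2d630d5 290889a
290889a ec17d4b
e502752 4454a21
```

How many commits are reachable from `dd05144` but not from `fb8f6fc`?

6

Reachable from dd05144: {0acc872, 290889a, 2d630d5, 3b70e8c, 4454a21, 5ff6c40, 8dd0711, d7ca7c9, dd05144, e502752, ec17d4b, fb8f6fc, ffa23f4}.
Reachable from fb8f6fc: {290889a, 2d630d5, 8dd0711, d7ca7c9, ec17d4b, fb8f6fc, ffa23f4}.
In dd05144's history but not fb8f6fc's: {0acc872, 3b70e8c, 4454a21, 5ff6c40, dd05144, e502752} — 6 commits.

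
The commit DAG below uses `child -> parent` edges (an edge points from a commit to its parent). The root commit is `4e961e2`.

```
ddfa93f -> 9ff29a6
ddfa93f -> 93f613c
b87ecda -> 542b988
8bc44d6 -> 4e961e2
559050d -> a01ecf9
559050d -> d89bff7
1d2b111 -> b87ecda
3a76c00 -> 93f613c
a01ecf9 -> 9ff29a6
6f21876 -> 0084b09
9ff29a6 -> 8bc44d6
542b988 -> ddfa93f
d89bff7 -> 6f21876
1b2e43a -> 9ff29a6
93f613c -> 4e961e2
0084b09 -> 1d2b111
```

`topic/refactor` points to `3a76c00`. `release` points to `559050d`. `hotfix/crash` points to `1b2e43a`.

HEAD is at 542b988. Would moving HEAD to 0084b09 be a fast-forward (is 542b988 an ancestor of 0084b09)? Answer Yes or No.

Yes

A fast-forward from 542b988 to 0084b09 is possible iff 542b988 is an ancestor of 0084b09.
Ancestors of 0084b09: {0084b09, 1d2b111, 4e961e2, 542b988, 8bc44d6, 93f613c, 9ff29a6, b87ecda, ddfa93f}.
542b988 is among them, so fast-forward is possible.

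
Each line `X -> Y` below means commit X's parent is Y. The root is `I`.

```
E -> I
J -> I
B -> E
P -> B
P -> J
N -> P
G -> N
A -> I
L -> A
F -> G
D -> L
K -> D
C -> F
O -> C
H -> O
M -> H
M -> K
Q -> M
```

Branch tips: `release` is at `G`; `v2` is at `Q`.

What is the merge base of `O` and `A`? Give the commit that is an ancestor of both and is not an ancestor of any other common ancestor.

Ancestors of O: {B, C, E, F, G, I, J, N, O, P}.
Ancestors of A: {A, I}.
Common ancestors: {I}.
The only common ancestor is I, so it is the merge base.

I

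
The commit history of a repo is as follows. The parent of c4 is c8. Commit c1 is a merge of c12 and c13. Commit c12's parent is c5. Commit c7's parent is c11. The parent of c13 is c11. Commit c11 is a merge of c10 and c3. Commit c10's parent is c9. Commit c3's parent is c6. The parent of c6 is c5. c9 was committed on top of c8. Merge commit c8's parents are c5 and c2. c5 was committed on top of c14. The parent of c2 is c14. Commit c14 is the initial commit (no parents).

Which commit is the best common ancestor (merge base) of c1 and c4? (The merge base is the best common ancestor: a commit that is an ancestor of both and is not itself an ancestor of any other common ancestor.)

Ancestors of c1: {c1, c10, c11, c12, c13, c14, c2, c3, c5, c6, c8, c9}.
Ancestors of c4: {c14, c2, c4, c5, c8}.
Common ancestors: {c14, c2, c5, c8}.
Among these, c8 is not an ancestor of any other common ancestor — it is the merge base.

c8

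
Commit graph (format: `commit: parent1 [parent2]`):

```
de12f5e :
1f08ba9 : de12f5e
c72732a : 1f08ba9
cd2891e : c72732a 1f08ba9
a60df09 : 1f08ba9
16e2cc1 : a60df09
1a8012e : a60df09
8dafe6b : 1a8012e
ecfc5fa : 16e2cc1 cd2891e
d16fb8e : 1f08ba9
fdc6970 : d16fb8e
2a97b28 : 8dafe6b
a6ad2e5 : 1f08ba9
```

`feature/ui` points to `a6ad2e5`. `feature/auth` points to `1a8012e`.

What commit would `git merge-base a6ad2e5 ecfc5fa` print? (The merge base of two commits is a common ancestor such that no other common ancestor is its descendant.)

1f08ba9

Ancestors of a6ad2e5: {1f08ba9, a6ad2e5, de12f5e}.
Ancestors of ecfc5fa: {16e2cc1, 1f08ba9, a60df09, c72732a, cd2891e, de12f5e, ecfc5fa}.
Common ancestors: {1f08ba9, de12f5e}.
Among these, 1f08ba9 is not an ancestor of any other common ancestor — it is the merge base.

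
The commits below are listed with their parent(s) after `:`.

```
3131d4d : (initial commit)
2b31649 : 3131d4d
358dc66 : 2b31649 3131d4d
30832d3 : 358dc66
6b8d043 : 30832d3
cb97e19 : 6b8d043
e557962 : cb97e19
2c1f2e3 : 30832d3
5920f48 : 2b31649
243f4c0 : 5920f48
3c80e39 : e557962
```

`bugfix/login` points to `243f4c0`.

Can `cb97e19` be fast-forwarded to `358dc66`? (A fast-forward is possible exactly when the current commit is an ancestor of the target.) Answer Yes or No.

A fast-forward from cb97e19 to 358dc66 is possible iff cb97e19 is an ancestor of 358dc66.
Ancestors of 358dc66: {2b31649, 3131d4d, 358dc66}.
cb97e19 is not among them, so fast-forward is not possible.

No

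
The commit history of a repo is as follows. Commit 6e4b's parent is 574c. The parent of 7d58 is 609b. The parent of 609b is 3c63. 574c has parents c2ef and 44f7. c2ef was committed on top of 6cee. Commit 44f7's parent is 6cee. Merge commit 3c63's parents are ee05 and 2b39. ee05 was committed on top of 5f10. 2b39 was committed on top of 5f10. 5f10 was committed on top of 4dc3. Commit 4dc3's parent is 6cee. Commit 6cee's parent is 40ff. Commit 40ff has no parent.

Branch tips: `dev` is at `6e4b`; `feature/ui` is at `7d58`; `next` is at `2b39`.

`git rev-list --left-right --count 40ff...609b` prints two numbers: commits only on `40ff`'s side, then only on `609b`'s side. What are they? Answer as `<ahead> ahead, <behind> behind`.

Reachable from 40ff: {40ff}.
Reachable from 609b: {2b39, 3c63, 40ff, 4dc3, 5f10, 609b, 6cee, ee05}.
Only in 40ff's history (ahead): {} — 0.
Only in 609b's history (behind): {2b39, 3c63, 4dc3, 5f10, 609b, 6cee, ee05} — 7.

0 ahead, 7 behind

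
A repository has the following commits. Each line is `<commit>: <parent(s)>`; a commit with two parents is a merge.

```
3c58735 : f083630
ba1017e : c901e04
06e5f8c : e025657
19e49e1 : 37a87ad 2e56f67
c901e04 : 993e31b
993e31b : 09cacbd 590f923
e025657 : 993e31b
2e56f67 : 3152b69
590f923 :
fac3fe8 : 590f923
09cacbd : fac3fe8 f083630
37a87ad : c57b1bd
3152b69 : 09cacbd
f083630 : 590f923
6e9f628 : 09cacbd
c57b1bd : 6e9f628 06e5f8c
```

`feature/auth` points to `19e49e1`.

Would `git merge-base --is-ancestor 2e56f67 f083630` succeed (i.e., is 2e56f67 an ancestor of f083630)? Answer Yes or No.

No

Ancestors of f083630: {590f923, f083630}.
2e56f67 is not in that set, so it is not an ancestor of f083630.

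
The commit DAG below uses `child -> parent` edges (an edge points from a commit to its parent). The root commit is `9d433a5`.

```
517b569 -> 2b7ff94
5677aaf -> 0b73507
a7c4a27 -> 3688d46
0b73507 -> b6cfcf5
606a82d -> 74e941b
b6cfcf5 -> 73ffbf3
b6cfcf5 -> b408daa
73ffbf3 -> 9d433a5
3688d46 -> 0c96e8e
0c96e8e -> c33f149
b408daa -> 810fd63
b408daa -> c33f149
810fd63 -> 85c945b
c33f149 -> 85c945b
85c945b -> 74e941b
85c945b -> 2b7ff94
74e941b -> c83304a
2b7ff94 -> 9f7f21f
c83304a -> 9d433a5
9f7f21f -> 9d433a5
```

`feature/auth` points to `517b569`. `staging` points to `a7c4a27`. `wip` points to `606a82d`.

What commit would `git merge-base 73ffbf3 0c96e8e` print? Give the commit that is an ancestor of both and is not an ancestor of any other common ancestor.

Ancestors of 73ffbf3: {73ffbf3, 9d433a5}.
Ancestors of 0c96e8e: {0c96e8e, 2b7ff94, 74e941b, 85c945b, 9d433a5, 9f7f21f, c33f149, c83304a}.
Common ancestors: {9d433a5}.
The only common ancestor is 9d433a5, so it is the merge base.

9d433a5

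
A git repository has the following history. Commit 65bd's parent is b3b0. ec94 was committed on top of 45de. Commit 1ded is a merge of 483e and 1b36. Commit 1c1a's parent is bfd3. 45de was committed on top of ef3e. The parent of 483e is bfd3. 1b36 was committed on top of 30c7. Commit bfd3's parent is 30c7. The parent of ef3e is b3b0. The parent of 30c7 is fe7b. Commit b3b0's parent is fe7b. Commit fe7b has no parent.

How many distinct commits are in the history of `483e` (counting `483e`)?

Walking parent pointers from 483e: reachable set = {30c7, 483e, bfd3, fe7b}.
That is 4 commits.

4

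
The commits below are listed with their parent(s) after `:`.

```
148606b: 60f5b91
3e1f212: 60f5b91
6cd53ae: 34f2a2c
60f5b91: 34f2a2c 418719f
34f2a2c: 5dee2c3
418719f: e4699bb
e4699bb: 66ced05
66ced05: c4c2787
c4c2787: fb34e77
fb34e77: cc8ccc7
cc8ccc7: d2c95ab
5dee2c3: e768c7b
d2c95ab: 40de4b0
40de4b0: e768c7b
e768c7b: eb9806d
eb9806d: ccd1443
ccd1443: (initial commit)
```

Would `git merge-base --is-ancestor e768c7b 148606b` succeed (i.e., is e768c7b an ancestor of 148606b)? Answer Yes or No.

Ancestors of 148606b (commits reachable by following parents): {148606b, 34f2a2c, 40de4b0, 418719f, 5dee2c3, 60f5b91, 66ced05, c4c2787, cc8ccc7, ccd1443, d2c95ab, e4699bb, e768c7b, eb9806d, fb34e77}.
e768c7b is in that set, so it is an ancestor of 148606b.

Yes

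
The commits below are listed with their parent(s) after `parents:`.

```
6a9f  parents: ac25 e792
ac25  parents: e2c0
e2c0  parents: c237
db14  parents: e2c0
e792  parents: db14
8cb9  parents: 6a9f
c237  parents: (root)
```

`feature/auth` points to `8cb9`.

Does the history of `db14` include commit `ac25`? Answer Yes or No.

No

Ancestors of db14: {c237, db14, e2c0}.
ac25 is not in that set, so it is not an ancestor of db14.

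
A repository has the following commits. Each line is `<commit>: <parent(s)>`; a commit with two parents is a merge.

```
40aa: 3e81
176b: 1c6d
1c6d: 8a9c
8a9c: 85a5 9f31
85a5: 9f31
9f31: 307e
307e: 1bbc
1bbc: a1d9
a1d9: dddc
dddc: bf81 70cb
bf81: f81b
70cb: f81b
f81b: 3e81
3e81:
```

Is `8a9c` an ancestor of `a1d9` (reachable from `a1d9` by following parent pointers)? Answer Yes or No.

Ancestors of a1d9: {3e81, 70cb, a1d9, bf81, dddc, f81b}.
8a9c is not in that set, so it is not an ancestor of a1d9.

No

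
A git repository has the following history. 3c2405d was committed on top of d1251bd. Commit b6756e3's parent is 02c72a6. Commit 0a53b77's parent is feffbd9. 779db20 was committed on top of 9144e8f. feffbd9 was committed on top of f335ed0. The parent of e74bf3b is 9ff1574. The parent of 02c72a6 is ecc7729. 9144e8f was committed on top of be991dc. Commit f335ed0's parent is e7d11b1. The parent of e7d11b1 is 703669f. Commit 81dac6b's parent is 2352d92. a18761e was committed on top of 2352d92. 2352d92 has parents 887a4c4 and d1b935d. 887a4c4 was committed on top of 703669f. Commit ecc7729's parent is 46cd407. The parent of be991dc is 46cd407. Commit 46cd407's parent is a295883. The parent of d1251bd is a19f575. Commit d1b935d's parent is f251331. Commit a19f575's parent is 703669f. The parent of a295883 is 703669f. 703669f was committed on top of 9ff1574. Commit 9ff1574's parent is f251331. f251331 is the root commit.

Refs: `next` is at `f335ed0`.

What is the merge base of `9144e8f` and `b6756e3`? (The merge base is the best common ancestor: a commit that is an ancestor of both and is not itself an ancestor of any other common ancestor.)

Ancestors of 9144e8f: {46cd407, 703669f, 9144e8f, 9ff1574, a295883, be991dc, f251331}.
Ancestors of b6756e3: {02c72a6, 46cd407, 703669f, 9ff1574, a295883, b6756e3, ecc7729, f251331}.
Common ancestors: {46cd407, 703669f, 9ff1574, a295883, f251331}.
Among these, 46cd407 is not an ancestor of any other common ancestor — it is the merge base.

46cd407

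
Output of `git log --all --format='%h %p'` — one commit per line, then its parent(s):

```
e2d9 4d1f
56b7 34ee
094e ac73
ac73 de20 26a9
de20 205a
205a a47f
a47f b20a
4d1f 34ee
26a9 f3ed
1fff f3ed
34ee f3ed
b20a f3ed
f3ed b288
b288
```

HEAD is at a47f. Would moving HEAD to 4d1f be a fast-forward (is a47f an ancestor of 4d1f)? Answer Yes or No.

No

A fast-forward from a47f to 4d1f is possible iff a47f is an ancestor of 4d1f.
Ancestors of 4d1f: {34ee, 4d1f, b288, f3ed}.
a47f is not among them, so fast-forward is not possible.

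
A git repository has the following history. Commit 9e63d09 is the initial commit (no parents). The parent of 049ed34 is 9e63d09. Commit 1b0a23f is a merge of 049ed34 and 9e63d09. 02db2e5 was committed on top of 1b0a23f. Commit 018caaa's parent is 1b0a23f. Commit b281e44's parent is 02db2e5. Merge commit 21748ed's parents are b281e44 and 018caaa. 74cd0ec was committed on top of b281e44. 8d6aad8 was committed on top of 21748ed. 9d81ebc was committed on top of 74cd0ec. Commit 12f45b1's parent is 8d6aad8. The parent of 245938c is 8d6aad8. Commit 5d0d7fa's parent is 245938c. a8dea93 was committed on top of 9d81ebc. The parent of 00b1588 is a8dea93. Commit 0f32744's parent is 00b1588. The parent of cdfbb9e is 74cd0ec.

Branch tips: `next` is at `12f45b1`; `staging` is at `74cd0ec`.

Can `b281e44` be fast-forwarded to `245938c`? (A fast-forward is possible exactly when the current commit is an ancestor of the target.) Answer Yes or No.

Yes

A fast-forward from b281e44 to 245938c is possible iff b281e44 is an ancestor of 245938c.
Ancestors of 245938c: {018caaa, 02db2e5, 049ed34, 1b0a23f, 21748ed, 245938c, 8d6aad8, 9e63d09, b281e44}.
b281e44 is among them, so fast-forward is possible.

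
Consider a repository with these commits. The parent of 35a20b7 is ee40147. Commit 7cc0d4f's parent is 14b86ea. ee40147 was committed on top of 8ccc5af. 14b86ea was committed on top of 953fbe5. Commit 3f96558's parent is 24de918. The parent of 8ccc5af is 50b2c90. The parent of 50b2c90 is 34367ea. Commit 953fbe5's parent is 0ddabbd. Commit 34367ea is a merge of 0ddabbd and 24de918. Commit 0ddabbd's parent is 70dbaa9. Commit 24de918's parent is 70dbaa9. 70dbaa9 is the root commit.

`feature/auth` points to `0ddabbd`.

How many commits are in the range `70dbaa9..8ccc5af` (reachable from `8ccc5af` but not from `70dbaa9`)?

5

Reachable from 8ccc5af: {0ddabbd, 24de918, 34367ea, 50b2c90, 70dbaa9, 8ccc5af}.
Reachable from 70dbaa9: {70dbaa9}.
In 8ccc5af's history but not 70dbaa9's: {0ddabbd, 24de918, 34367ea, 50b2c90, 8ccc5af} — 5 commits.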